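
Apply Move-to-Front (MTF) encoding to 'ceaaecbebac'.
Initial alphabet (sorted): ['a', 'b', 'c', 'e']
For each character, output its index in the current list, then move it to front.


MTF encoding:
'c': index 2 in ['a', 'b', 'c', 'e'] -> ['c', 'a', 'b', 'e']
'e': index 3 in ['c', 'a', 'b', 'e'] -> ['e', 'c', 'a', 'b']
'a': index 2 in ['e', 'c', 'a', 'b'] -> ['a', 'e', 'c', 'b']
'a': index 0 in ['a', 'e', 'c', 'b'] -> ['a', 'e', 'c', 'b']
'e': index 1 in ['a', 'e', 'c', 'b'] -> ['e', 'a', 'c', 'b']
'c': index 2 in ['e', 'a', 'c', 'b'] -> ['c', 'e', 'a', 'b']
'b': index 3 in ['c', 'e', 'a', 'b'] -> ['b', 'c', 'e', 'a']
'e': index 2 in ['b', 'c', 'e', 'a'] -> ['e', 'b', 'c', 'a']
'b': index 1 in ['e', 'b', 'c', 'a'] -> ['b', 'e', 'c', 'a']
'a': index 3 in ['b', 'e', 'c', 'a'] -> ['a', 'b', 'e', 'c']
'c': index 3 in ['a', 'b', 'e', 'c'] -> ['c', 'a', 'b', 'e']


Output: [2, 3, 2, 0, 1, 2, 3, 2, 1, 3, 3]


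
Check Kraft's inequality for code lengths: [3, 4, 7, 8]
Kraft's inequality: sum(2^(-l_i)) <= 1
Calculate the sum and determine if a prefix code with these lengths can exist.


Sum = 2^(-3) + 2^(-4) + 2^(-7) + 2^(-8)
    = 0.125 + 0.0625 + 0.0078125 + 0.00390625
    = 51/256 = 0.19921875
Since 0.19921875 <= 1, Kraft's inequality IS satisfied.
A prefix code with these lengths CAN exist.

Kraft sum = 0.19921875. Satisfied.


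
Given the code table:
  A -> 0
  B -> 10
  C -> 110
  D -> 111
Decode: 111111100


Decoding:
111 -> D
111 -> D
10 -> B
0 -> A


Result: DDBA


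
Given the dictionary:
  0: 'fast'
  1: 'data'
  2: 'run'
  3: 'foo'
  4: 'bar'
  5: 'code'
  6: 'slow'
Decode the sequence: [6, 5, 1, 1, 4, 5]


Look up each index in the dictionary:
  6 -> 'slow'
  5 -> 'code'
  1 -> 'data'
  1 -> 'data'
  4 -> 'bar'
  5 -> 'code'

Decoded: "slow code data data bar code"


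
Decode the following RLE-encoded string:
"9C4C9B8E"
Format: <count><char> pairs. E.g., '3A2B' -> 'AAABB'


Expanding each <count><char> pair:
  9C -> 'CCCCCCCCC'
  4C -> 'CCCC'
  9B -> 'BBBBBBBBB'
  8E -> 'EEEEEEEE'

Decoded = CCCCCCCCCCCCCBBBBBBBBBEEEEEEEE


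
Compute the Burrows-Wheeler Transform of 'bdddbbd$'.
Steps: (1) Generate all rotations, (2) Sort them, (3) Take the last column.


Rotations (sorted):
  0: $bdddbbd -> last char: d
  1: bbd$bddd -> last char: d
  2: bd$bdddb -> last char: b
  3: bdddbbd$ -> last char: $
  4: d$bdddbb -> last char: b
  5: dbbd$bdd -> last char: d
  6: ddbbd$bd -> last char: d
  7: dddbbd$b -> last char: b


BWT = ddb$bddb


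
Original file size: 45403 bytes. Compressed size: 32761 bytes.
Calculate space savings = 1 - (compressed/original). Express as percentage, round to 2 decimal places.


ratio = compressed/original = 32761/45403 = 0.72156
savings = 1 - ratio = 1 - 0.72156 = 0.27844
as a percentage: 0.27844 * 100 = 27.84%

Space savings = 1 - 32761/45403 = 27.84%


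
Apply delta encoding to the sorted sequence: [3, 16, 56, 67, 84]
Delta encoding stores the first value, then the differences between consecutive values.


First value: 3
Deltas:
  16 - 3 = 13
  56 - 16 = 40
  67 - 56 = 11
  84 - 67 = 17


Delta encoded: [3, 13, 40, 11, 17]


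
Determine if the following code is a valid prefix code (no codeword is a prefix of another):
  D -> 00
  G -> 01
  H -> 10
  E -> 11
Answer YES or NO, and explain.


Checking each pair (does one codeword prefix another?):
  D='00' vs G='01': no prefix
  D='00' vs H='10': no prefix
  D='00' vs E='11': no prefix
  G='01' vs D='00': no prefix
  G='01' vs H='10': no prefix
  G='01' vs E='11': no prefix
  H='10' vs D='00': no prefix
  H='10' vs G='01': no prefix
  H='10' vs E='11': no prefix
  E='11' vs D='00': no prefix
  E='11' vs G='01': no prefix
  E='11' vs H='10': no prefix
No violation found over all pairs.

YES -- this is a valid prefix code. No codeword is a prefix of any other codeword.


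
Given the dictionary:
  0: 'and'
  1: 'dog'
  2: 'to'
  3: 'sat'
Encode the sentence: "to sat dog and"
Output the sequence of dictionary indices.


Look up each word in the dictionary:
  'to' -> 2
  'sat' -> 3
  'dog' -> 1
  'and' -> 0

Encoded: [2, 3, 1, 0]


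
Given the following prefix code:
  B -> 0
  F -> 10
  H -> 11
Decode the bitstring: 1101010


Decoding step by step:
Bits 11 -> H
Bits 0 -> B
Bits 10 -> F
Bits 10 -> F


Decoded message: HBFF


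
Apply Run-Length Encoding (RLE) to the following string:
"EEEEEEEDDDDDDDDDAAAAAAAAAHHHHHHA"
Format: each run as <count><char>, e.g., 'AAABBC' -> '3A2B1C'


Scanning runs left to right:
  i=0: run of 'E' x 7 -> '7E'
  i=7: run of 'D' x 9 -> '9D'
  i=16: run of 'A' x 9 -> '9A'
  i=25: run of 'H' x 6 -> '6H'
  i=31: run of 'A' x 1 -> '1A'

RLE = 7E9D9A6H1A


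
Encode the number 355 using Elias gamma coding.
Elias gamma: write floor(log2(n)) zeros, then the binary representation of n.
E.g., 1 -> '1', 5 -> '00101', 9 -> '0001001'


num_bits = floor(log2(355)) + 1 = 9
leading_zeros = num_bits - 1 = 8
binary(355) = 101100011

Elias gamma(355) = '00000000' + '101100011' = 00000000101100011 (17 bits)


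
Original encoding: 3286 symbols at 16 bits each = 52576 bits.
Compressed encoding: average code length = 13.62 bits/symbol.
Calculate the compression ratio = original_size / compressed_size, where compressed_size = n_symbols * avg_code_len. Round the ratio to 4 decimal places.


original_size = n_symbols * orig_bits = 3286 * 16 = 52576 bits
compressed_size = n_symbols * avg_code_len = 3286 * 13.62 = 44755.32 bits
ratio = original_size / compressed_size = 52576 / 44755.32 = 1.1747

Compression ratio = 1.1747


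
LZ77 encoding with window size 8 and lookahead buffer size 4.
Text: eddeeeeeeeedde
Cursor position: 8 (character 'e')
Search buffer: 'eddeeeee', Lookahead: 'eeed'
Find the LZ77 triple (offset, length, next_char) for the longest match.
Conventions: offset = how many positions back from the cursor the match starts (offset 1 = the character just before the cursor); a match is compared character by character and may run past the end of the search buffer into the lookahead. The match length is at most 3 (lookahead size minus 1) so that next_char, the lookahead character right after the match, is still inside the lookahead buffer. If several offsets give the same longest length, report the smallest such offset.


Try each offset into the search buffer:
  offset=1 (pos 7, char 'e'): match length 3
  offset=2 (pos 6, char 'e'): match length 3
  offset=3 (pos 5, char 'e'): match length 3
  offset=4 (pos 4, char 'e'): match length 3
  offset=5 (pos 3, char 'e'): match length 3
  offset=6 (pos 2, char 'd'): match length 0
  offset=7 (pos 1, char 'd'): match length 0
  offset=8 (pos 0, char 'e'): match length 1
Longest match has length 3, found at offsets 1, 2, 3, 4, 5; take the smallest, offset 1.
next_char = character at position 8 + 3 = 11 -> 'd'

Best match: offset=1, length=3 (matching 'eee' starting at position 7)
LZ77 triple: (1, 3, 'd')


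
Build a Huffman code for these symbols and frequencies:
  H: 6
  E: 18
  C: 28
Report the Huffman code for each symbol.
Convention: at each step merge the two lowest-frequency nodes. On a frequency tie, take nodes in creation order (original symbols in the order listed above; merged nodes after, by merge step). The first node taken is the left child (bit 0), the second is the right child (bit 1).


Huffman tree construction:
Step 1: Merge H(6) + E(18) = 24
Step 2: Merge (H+E)(24) + C(28) = 52
Read each symbol's code off the tree from the root (left child = 0, right child = 1).

Codes:
  H: 00 (length 2)
  E: 01 (length 2)
  C: 1 (length 1)
Average code length: 76/52 = 1.4615 bits/symbol


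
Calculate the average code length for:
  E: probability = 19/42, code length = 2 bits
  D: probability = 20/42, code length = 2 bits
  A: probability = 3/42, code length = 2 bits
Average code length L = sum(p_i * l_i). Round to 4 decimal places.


Weighted contributions p_i * l_i:
  E: (19/42) * 2 = 38/42
  D: (20/42) * 2 = 40/42
  A: (3/42) * 2 = 6/42
Sum = (38 + 40 + 6)/42 = 84/42

L = 84/42 = 2.0000 bits/symbol


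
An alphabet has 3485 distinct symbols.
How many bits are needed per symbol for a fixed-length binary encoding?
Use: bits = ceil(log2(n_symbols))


log2(3485) = 11.7669
Bracket: 2^11 = 2048 < 3485 <= 2^12 = 4096
So ceil(log2(3485)) = 12

bits = ceil(log2(3485)) = ceil(11.7669) = 12 bits


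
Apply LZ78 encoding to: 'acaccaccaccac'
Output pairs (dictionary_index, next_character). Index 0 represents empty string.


LZ78 encoding steps:
Dictionary: {0: ''}
Step 1: w='' (idx 0), next='a' -> output (0, 'a'), add 'a' as idx 1
Step 2: w='' (idx 0), next='c' -> output (0, 'c'), add 'c' as idx 2
Step 3: w='a' (idx 1), next='c' -> output (1, 'c'), add 'ac' as idx 3
Step 4: w='c' (idx 2), next='a' -> output (2, 'a'), add 'ca' as idx 4
Step 5: w='c' (idx 2), next='c' -> output (2, 'c'), add 'cc' as idx 5
Step 6: w='ac' (idx 3), next='c' -> output (3, 'c'), add 'acc' as idx 6
Step 7: w='ac' (idx 3), end of input -> output (3, '')


Encoded: [(0, 'a'), (0, 'c'), (1, 'c'), (2, 'a'), (2, 'c'), (3, 'c'), (3, '')]


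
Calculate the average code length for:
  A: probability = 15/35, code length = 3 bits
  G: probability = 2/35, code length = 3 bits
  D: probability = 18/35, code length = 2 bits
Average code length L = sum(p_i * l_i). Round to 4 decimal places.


Weighted contributions p_i * l_i:
  A: (15/35) * 3 = 45/35
  G: (2/35) * 3 = 6/35
  D: (18/35) * 2 = 36/35
Sum = (45 + 6 + 36)/35 = 87/35

L = 87/35 = 2.4857 bits/symbol


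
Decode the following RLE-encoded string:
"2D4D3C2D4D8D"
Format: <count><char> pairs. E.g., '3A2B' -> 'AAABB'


Expanding each <count><char> pair:
  2D -> 'DD'
  4D -> 'DDDD'
  3C -> 'CCC'
  2D -> 'DD'
  4D -> 'DDDD'
  8D -> 'DDDDDDDD'

Decoded = DDDDDDCCCDDDDDDDDDDDDDD


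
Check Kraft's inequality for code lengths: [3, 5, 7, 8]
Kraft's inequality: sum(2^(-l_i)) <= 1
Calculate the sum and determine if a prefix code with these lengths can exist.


Sum = 2^(-3) + 2^(-5) + 2^(-7) + 2^(-8)
    = 0.125 + 0.03125 + 0.0078125 + 0.00390625
    = 43/256 = 0.16796875
Since 0.16796875 <= 1, Kraft's inequality IS satisfied.
A prefix code with these lengths CAN exist.

Kraft sum = 0.16796875. Satisfied.


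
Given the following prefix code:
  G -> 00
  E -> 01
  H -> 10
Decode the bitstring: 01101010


Decoding step by step:
Bits 01 -> E
Bits 10 -> H
Bits 10 -> H
Bits 10 -> H


Decoded message: EHHH


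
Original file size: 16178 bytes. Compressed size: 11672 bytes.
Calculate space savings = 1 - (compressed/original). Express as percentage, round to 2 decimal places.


ratio = compressed/original = 11672/16178 = 0.721474
savings = 1 - ratio = 1 - 0.721474 = 0.278526
as a percentage: 0.278526 * 100 = 27.85%

Space savings = 1 - 11672/16178 = 27.85%


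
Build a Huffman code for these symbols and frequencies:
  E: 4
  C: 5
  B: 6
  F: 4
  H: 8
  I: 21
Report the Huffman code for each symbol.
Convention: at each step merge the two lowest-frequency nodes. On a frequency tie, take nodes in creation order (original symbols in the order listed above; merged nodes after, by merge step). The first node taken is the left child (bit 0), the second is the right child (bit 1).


Huffman tree construction:
Step 1: Merge E(4) + F(4) = 8
Step 2: Merge C(5) + B(6) = 11
Step 3: Merge H(8) + (E+F)(8) = 16
Step 4: Merge (C+B)(11) + (H+(E+F))(16) = 27
Step 5: Merge I(21) + ((C+B)+(H+(E+F)))(27) = 48
Read each symbol's code off the tree from the root (left child = 0, right child = 1).

Codes:
  E: 1110 (length 4)
  C: 100 (length 3)
  B: 101 (length 3)
  F: 1111 (length 4)
  H: 110 (length 3)
  I: 0 (length 1)
Average code length: 110/48 = 2.2917 bits/symbol


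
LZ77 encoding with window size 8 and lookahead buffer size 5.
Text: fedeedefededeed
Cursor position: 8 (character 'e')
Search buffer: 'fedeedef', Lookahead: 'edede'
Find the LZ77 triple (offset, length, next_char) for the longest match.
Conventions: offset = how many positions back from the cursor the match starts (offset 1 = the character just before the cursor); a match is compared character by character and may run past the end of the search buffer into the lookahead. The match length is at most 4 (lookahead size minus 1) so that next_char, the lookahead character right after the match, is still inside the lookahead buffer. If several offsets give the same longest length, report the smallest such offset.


Try each offset into the search buffer:
  offset=1 (pos 7, char 'f'): match length 0
  offset=2 (pos 6, char 'e'): match length 1
  offset=3 (pos 5, char 'd'): match length 0
  offset=4 (pos 4, char 'e'): match length 3
  offset=5 (pos 3, char 'e'): match length 1
  offset=6 (pos 2, char 'd'): match length 0
  offset=7 (pos 1, char 'e'): match length 3
  offset=8 (pos 0, char 'f'): match length 0
Longest match has length 3, found at offsets 4, 7; take the smallest, offset 4.
next_char = character at position 8 + 3 = 11 -> 'd'

Best match: offset=4, length=3 (matching 'ede' starting at position 4)
LZ77 triple: (4, 3, 'd')


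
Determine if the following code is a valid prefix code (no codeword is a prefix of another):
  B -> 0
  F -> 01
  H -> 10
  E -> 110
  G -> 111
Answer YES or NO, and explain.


Checking each pair (does one codeword prefix another?):
  B='0' vs F='01': prefix -- VIOLATION

NO -- this is NOT a valid prefix code. B (0) is a prefix of F (01).


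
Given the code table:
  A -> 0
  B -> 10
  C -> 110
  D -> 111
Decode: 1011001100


Decoding:
10 -> B
110 -> C
0 -> A
110 -> C
0 -> A


Result: BCACA


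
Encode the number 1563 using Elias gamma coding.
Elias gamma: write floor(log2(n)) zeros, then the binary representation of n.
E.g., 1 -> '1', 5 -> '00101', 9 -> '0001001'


num_bits = floor(log2(1563)) + 1 = 11
leading_zeros = num_bits - 1 = 10
binary(1563) = 11000011011

Elias gamma(1563) = '0000000000' + '11000011011' = 000000000011000011011 (21 bits)


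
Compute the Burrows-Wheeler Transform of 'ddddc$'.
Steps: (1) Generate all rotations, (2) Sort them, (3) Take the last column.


Rotations (sorted):
  0: $ddddc -> last char: c
  1: c$dddd -> last char: d
  2: dc$ddd -> last char: d
  3: ddc$dd -> last char: d
  4: dddc$d -> last char: d
  5: ddddc$ -> last char: $


BWT = cdddd$


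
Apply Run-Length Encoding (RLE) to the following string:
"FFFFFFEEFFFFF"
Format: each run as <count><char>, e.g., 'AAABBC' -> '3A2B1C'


Scanning runs left to right:
  i=0: run of 'F' x 6 -> '6F'
  i=6: run of 'E' x 2 -> '2E'
  i=8: run of 'F' x 5 -> '5F'

RLE = 6F2E5F


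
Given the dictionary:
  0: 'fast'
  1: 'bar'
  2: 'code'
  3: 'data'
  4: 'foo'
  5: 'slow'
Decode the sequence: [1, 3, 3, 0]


Look up each index in the dictionary:
  1 -> 'bar'
  3 -> 'data'
  3 -> 'data'
  0 -> 'fast'

Decoded: "bar data data fast"


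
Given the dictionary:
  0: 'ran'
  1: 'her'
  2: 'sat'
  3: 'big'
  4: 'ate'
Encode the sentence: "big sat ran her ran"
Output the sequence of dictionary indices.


Look up each word in the dictionary:
  'big' -> 3
  'sat' -> 2
  'ran' -> 0
  'her' -> 1
  'ran' -> 0

Encoded: [3, 2, 0, 1, 0]


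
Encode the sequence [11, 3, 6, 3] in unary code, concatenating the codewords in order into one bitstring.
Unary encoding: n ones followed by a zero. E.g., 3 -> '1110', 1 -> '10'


Encode each number as n ones followed by a terminating 0:
  11 -> 111111111110 (12 bits)
  3 -> 1110 (4 bits)
  6 -> 1111110 (7 bits)
  3 -> 1110 (4 bits)
Total length = 12 + 4 + 7 + 4 = 27 bits.

Unary([11, 3, 6, 3]) = 111111111110111011111101110 (27 bits)


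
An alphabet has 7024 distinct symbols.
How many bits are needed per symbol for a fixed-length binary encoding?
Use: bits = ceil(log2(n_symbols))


log2(7024) = 12.7781
Bracket: 2^12 = 4096 < 7024 <= 2^13 = 8192
So ceil(log2(7024)) = 13

bits = ceil(log2(7024)) = ceil(12.7781) = 13 bits


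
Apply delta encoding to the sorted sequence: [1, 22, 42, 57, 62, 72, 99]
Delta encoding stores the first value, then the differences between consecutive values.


First value: 1
Deltas:
  22 - 1 = 21
  42 - 22 = 20
  57 - 42 = 15
  62 - 57 = 5
  72 - 62 = 10
  99 - 72 = 27


Delta encoded: [1, 21, 20, 15, 5, 10, 27]


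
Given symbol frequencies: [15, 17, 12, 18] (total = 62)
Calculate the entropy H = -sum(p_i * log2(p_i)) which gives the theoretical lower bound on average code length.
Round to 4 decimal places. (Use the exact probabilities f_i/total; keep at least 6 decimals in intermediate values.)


Per-symbol terms -p_i * log2(p_i) with p_i = f_i/62:
  p = 15/62 = 0.241935: log2(p) = -2.047306, -p*log2(p) = 0.495316
  p = 17/62 = 0.274194: log2(p) = -1.866733, -p*log2(p) = 0.511846
  p = 12/62 = 0.193548: log2(p) = -2.369234, -p*log2(p) = 0.458561
  p = 18/62 = 0.290323: log2(p) = -1.784271, -p*log2(p) = 0.518014
H = 0.495316 + 0.511846 + 0.458561 + 0.518014 = 1.983737

H = 1.9837 bits/symbol


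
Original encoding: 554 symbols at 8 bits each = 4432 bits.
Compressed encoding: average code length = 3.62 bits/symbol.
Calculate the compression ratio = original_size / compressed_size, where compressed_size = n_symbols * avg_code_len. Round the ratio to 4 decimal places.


original_size = n_symbols * orig_bits = 554 * 8 = 4432 bits
compressed_size = n_symbols * avg_code_len = 554 * 3.62 = 2005.48 bits
ratio = original_size / compressed_size = 4432 / 2005.48 = 2.2099

Compression ratio = 2.2099


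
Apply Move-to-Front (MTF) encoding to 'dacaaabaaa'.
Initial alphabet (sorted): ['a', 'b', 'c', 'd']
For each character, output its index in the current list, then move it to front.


MTF encoding:
'd': index 3 in ['a', 'b', 'c', 'd'] -> ['d', 'a', 'b', 'c']
'a': index 1 in ['d', 'a', 'b', 'c'] -> ['a', 'd', 'b', 'c']
'c': index 3 in ['a', 'd', 'b', 'c'] -> ['c', 'a', 'd', 'b']
'a': index 1 in ['c', 'a', 'd', 'b'] -> ['a', 'c', 'd', 'b']
'a': index 0 in ['a', 'c', 'd', 'b'] -> ['a', 'c', 'd', 'b']
'a': index 0 in ['a', 'c', 'd', 'b'] -> ['a', 'c', 'd', 'b']
'b': index 3 in ['a', 'c', 'd', 'b'] -> ['b', 'a', 'c', 'd']
'a': index 1 in ['b', 'a', 'c', 'd'] -> ['a', 'b', 'c', 'd']
'a': index 0 in ['a', 'b', 'c', 'd'] -> ['a', 'b', 'c', 'd']
'a': index 0 in ['a', 'b', 'c', 'd'] -> ['a', 'b', 'c', 'd']


Output: [3, 1, 3, 1, 0, 0, 3, 1, 0, 0]


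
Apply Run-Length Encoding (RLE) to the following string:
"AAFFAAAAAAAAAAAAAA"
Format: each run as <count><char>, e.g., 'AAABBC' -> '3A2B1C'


Scanning runs left to right:
  i=0: run of 'A' x 2 -> '2A'
  i=2: run of 'F' x 2 -> '2F'
  i=4: run of 'A' x 14 -> '14A'

RLE = 2A2F14A


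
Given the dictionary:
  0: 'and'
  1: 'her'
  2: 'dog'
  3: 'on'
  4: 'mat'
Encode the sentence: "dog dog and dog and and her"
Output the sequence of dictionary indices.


Look up each word in the dictionary:
  'dog' -> 2
  'dog' -> 2
  'and' -> 0
  'dog' -> 2
  'and' -> 0
  'and' -> 0
  'her' -> 1

Encoded: [2, 2, 0, 2, 0, 0, 1]


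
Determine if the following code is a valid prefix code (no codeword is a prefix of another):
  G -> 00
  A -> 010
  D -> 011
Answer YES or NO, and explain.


Checking each pair (does one codeword prefix another?):
  G='00' vs A='010': no prefix
  G='00' vs D='011': no prefix
  A='010' vs G='00': no prefix
  A='010' vs D='011': no prefix
  D='011' vs G='00': no prefix
  D='011' vs A='010': no prefix
No violation found over all pairs.

YES -- this is a valid prefix code. No codeword is a prefix of any other codeword.


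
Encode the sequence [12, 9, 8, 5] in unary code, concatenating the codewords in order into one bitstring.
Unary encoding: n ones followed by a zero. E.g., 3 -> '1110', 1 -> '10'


Encode each number as n ones followed by a terminating 0:
  12 -> 1111111111110 (13 bits)
  9 -> 1111111110 (10 bits)
  8 -> 111111110 (9 bits)
  5 -> 111110 (6 bits)
Total length = 13 + 10 + 9 + 6 = 38 bits.

Unary([12, 9, 8, 5]) = 11111111111101111111110111111110111110 (38 bits)


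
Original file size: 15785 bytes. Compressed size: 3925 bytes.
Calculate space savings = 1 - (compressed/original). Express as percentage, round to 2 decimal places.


ratio = compressed/original = 3925/15785 = 0.248654
savings = 1 - ratio = 1 - 0.248654 = 0.751346
as a percentage: 0.751346 * 100 = 75.13%

Space savings = 1 - 3925/15785 = 75.13%


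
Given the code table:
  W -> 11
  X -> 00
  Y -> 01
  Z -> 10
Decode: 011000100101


Decoding:
01 -> Y
10 -> Z
00 -> X
10 -> Z
01 -> Y
01 -> Y


Result: YZXZYY


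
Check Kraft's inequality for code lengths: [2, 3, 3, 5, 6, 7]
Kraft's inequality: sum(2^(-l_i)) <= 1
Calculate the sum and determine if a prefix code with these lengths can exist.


Sum = 2^(-2) + 2^(-3) + 2^(-3) + 2^(-5) + 2^(-6) + 2^(-7)
    = 0.25 + 0.125 + 0.125 + 0.03125 + 0.015625 + 0.0078125
    = 71/128 = 0.5546875
Since 0.5546875 <= 1, Kraft's inequality IS satisfied.
A prefix code with these lengths CAN exist.

Kraft sum = 0.5546875. Satisfied.


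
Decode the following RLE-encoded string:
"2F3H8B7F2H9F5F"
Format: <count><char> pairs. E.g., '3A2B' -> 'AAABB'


Expanding each <count><char> pair:
  2F -> 'FF'
  3H -> 'HHH'
  8B -> 'BBBBBBBB'
  7F -> 'FFFFFFF'
  2H -> 'HH'
  9F -> 'FFFFFFFFF'
  5F -> 'FFFFF'

Decoded = FFHHHBBBBBBBBFFFFFFFHHFFFFFFFFFFFFFF


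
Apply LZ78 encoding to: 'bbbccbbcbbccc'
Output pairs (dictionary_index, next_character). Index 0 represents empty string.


LZ78 encoding steps:
Dictionary: {0: ''}
Step 1: w='' (idx 0), next='b' -> output (0, 'b'), add 'b' as idx 1
Step 2: w='b' (idx 1), next='b' -> output (1, 'b'), add 'bb' as idx 2
Step 3: w='' (idx 0), next='c' -> output (0, 'c'), add 'c' as idx 3
Step 4: w='c' (idx 3), next='b' -> output (3, 'b'), add 'cb' as idx 4
Step 5: w='b' (idx 1), next='c' -> output (1, 'c'), add 'bc' as idx 5
Step 6: w='bb' (idx 2), next='c' -> output (2, 'c'), add 'bbc' as idx 6
Step 7: w='c' (idx 3), next='c' -> output (3, 'c'), add 'cc' as idx 7


Encoded: [(0, 'b'), (1, 'b'), (0, 'c'), (3, 'b'), (1, 'c'), (2, 'c'), (3, 'c')]


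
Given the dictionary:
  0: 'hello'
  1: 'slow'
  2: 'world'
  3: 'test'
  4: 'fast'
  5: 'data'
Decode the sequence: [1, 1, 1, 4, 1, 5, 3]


Look up each index in the dictionary:
  1 -> 'slow'
  1 -> 'slow'
  1 -> 'slow'
  4 -> 'fast'
  1 -> 'slow'
  5 -> 'data'
  3 -> 'test'

Decoded: "slow slow slow fast slow data test"


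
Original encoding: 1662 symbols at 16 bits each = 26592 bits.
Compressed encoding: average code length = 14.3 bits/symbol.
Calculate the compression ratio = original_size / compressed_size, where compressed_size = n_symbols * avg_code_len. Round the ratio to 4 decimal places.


original_size = n_symbols * orig_bits = 1662 * 16 = 26592 bits
compressed_size = n_symbols * avg_code_len = 1662 * 14.3 = 23766.6 bits
ratio = original_size / compressed_size = 26592 / 23766.6 = 1.1189

Compression ratio = 1.1189


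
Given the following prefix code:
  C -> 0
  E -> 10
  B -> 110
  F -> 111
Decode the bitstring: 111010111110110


Decoding step by step:
Bits 111 -> F
Bits 0 -> C
Bits 10 -> E
Bits 111 -> F
Bits 110 -> B
Bits 110 -> B


Decoded message: FCEFBB


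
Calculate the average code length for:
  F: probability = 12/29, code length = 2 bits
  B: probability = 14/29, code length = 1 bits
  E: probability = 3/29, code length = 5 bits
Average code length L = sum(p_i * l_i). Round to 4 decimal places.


Weighted contributions p_i * l_i:
  F: (12/29) * 2 = 24/29
  B: (14/29) * 1 = 14/29
  E: (3/29) * 5 = 15/29
Sum = (24 + 14 + 15)/29 = 53/29

L = 53/29 = 1.8276 bits/symbol


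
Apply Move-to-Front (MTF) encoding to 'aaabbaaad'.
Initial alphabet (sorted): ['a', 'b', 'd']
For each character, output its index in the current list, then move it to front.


MTF encoding:
'a': index 0 in ['a', 'b', 'd'] -> ['a', 'b', 'd']
'a': index 0 in ['a', 'b', 'd'] -> ['a', 'b', 'd']
'a': index 0 in ['a', 'b', 'd'] -> ['a', 'b', 'd']
'b': index 1 in ['a', 'b', 'd'] -> ['b', 'a', 'd']
'b': index 0 in ['b', 'a', 'd'] -> ['b', 'a', 'd']
'a': index 1 in ['b', 'a', 'd'] -> ['a', 'b', 'd']
'a': index 0 in ['a', 'b', 'd'] -> ['a', 'b', 'd']
'a': index 0 in ['a', 'b', 'd'] -> ['a', 'b', 'd']
'd': index 2 in ['a', 'b', 'd'] -> ['d', 'a', 'b']


Output: [0, 0, 0, 1, 0, 1, 0, 0, 2]


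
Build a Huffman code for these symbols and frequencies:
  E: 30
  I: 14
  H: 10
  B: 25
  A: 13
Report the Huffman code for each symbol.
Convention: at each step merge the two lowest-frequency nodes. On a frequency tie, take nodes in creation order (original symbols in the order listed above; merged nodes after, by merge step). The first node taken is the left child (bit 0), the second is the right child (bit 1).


Huffman tree construction:
Step 1: Merge H(10) + A(13) = 23
Step 2: Merge I(14) + (H+A)(23) = 37
Step 3: Merge B(25) + E(30) = 55
Step 4: Merge (I+(H+A))(37) + (B+E)(55) = 92
Read each symbol's code off the tree from the root (left child = 0, right child = 1).

Codes:
  E: 11 (length 2)
  I: 00 (length 2)
  H: 010 (length 3)
  B: 10 (length 2)
  A: 011 (length 3)
Average code length: 207/92 = 2.2500 bits/symbol


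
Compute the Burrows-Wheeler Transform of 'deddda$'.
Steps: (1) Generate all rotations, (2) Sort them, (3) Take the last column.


Rotations (sorted):
  0: $deddda -> last char: a
  1: a$deddd -> last char: d
  2: da$dedd -> last char: d
  3: dda$ded -> last char: d
  4: ddda$de -> last char: e
  5: deddda$ -> last char: $
  6: eddda$d -> last char: d


BWT = addde$d


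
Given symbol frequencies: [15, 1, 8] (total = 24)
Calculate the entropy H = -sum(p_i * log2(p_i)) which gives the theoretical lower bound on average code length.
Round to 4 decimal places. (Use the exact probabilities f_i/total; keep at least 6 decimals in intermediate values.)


Per-symbol terms -p_i * log2(p_i) with p_i = f_i/24:
  p = 15/24 = 0.625000: log2(p) = -0.678072, -p*log2(p) = 0.423795
  p = 1/24 = 0.041667: log2(p) = -4.584963, -p*log2(p) = 0.191040
  p = 8/24 = 0.333333: log2(p) = -1.584963, -p*log2(p) = 0.528321
H = 0.423795 + 0.191040 + 0.528321 = 1.143156

H = 1.1432 bits/symbol


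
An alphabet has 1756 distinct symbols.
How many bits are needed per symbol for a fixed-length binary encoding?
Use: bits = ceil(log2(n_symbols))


log2(1756) = 10.7781
Bracket: 2^10 = 1024 < 1756 <= 2^11 = 2048
So ceil(log2(1756)) = 11

bits = ceil(log2(1756)) = ceil(10.7781) = 11 bits


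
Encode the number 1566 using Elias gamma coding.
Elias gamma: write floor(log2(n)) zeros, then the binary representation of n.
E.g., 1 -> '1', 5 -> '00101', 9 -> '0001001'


num_bits = floor(log2(1566)) + 1 = 11
leading_zeros = num_bits - 1 = 10
binary(1566) = 11000011110

Elias gamma(1566) = '0000000000' + '11000011110' = 000000000011000011110 (21 bits)


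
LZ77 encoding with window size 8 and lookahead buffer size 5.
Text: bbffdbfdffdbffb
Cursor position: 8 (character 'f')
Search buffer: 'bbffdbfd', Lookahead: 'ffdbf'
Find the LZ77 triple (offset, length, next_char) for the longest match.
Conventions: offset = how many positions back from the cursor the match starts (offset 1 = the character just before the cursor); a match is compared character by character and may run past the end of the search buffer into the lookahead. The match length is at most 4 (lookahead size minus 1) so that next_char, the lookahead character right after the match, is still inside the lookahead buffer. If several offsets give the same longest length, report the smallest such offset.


Try each offset into the search buffer:
  offset=1 (pos 7, char 'd'): match length 0
  offset=2 (pos 6, char 'f'): match length 1
  offset=3 (pos 5, char 'b'): match length 0
  offset=4 (pos 4, char 'd'): match length 0
  offset=5 (pos 3, char 'f'): match length 1
  offset=6 (pos 2, char 'f'): match length 4
  offset=7 (pos 1, char 'b'): match length 0
  offset=8 (pos 0, char 'b'): match length 0
Longest match has length 4 at offset 6.
next_char = character at position 8 + 4 = 12 -> 'f'

Best match: offset=6, length=4 (matching 'ffdb' starting at position 2)
LZ77 triple: (6, 4, 'f')


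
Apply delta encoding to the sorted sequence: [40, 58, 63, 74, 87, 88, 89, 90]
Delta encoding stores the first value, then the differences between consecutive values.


First value: 40
Deltas:
  58 - 40 = 18
  63 - 58 = 5
  74 - 63 = 11
  87 - 74 = 13
  88 - 87 = 1
  89 - 88 = 1
  90 - 89 = 1


Delta encoded: [40, 18, 5, 11, 13, 1, 1, 1]


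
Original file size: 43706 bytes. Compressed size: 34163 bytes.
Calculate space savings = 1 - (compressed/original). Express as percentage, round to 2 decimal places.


ratio = compressed/original = 34163/43706 = 0.781655
savings = 1 - ratio = 1 - 0.781655 = 0.218345
as a percentage: 0.218345 * 100 = 21.83%

Space savings = 1 - 34163/43706 = 21.83%


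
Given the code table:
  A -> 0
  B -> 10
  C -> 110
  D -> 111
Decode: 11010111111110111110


Decoding:
110 -> C
10 -> B
111 -> D
111 -> D
110 -> C
111 -> D
110 -> C


Result: CBDDCDC


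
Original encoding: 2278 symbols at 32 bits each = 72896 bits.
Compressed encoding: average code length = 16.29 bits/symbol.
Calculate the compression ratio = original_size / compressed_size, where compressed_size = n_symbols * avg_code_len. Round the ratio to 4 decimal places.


original_size = n_symbols * orig_bits = 2278 * 32 = 72896 bits
compressed_size = n_symbols * avg_code_len = 2278 * 16.29 = 37108.62 bits
ratio = original_size / compressed_size = 72896 / 37108.62 = 1.9644

Compression ratio = 1.9644


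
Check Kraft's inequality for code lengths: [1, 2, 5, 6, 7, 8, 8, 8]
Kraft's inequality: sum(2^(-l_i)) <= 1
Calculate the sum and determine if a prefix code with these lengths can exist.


Sum = 2^(-1) + 2^(-2) + 2^(-5) + 2^(-6) + 2^(-7) + 2^(-8) + 2^(-8) + 2^(-8)
    = 0.5 + 0.25 + 0.03125 + 0.015625 + 0.0078125 + 0.00390625 + 0.00390625 + 0.00390625
    = 209/256 = 0.81640625
Since 0.81640625 <= 1, Kraft's inequality IS satisfied.
A prefix code with these lengths CAN exist.

Kraft sum = 0.81640625. Satisfied.


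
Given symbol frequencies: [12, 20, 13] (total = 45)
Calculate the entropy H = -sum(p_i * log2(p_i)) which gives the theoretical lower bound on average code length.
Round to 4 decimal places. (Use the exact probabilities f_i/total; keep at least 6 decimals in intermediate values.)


Per-symbol terms -p_i * log2(p_i) with p_i = f_i/45:
  p = 12/45 = 0.266667: log2(p) = -1.906891, -p*log2(p) = 0.508504
  p = 20/45 = 0.444444: log2(p) = -1.169925, -p*log2(p) = 0.519967
  p = 13/45 = 0.288889: log2(p) = -1.791413, -p*log2(p) = 0.517519
H = 0.508504 + 0.519967 + 0.517519 = 1.545990

H = 1.546 bits/symbol


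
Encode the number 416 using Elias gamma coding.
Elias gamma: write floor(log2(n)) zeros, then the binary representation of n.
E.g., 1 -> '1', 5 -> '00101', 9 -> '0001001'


num_bits = floor(log2(416)) + 1 = 9
leading_zeros = num_bits - 1 = 8
binary(416) = 110100000

Elias gamma(416) = '00000000' + '110100000' = 00000000110100000 (17 bits)


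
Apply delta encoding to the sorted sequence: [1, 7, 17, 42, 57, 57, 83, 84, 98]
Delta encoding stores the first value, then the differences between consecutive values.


First value: 1
Deltas:
  7 - 1 = 6
  17 - 7 = 10
  42 - 17 = 25
  57 - 42 = 15
  57 - 57 = 0
  83 - 57 = 26
  84 - 83 = 1
  98 - 84 = 14


Delta encoded: [1, 6, 10, 25, 15, 0, 26, 1, 14]


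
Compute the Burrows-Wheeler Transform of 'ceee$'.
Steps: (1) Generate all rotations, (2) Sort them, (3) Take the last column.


Rotations (sorted):
  0: $ceee -> last char: e
  1: ceee$ -> last char: $
  2: e$cee -> last char: e
  3: ee$ce -> last char: e
  4: eee$c -> last char: c


BWT = e$eec


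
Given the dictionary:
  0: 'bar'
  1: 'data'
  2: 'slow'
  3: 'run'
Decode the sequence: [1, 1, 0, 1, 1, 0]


Look up each index in the dictionary:
  1 -> 'data'
  1 -> 'data'
  0 -> 'bar'
  1 -> 'data'
  1 -> 'data'
  0 -> 'bar'

Decoded: "data data bar data data bar"


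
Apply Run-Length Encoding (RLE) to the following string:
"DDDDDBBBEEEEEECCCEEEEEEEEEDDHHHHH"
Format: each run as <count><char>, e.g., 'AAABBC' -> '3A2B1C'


Scanning runs left to right:
  i=0: run of 'D' x 5 -> '5D'
  i=5: run of 'B' x 3 -> '3B'
  i=8: run of 'E' x 6 -> '6E'
  i=14: run of 'C' x 3 -> '3C'
  i=17: run of 'E' x 9 -> '9E'
  i=26: run of 'D' x 2 -> '2D'
  i=28: run of 'H' x 5 -> '5H'

RLE = 5D3B6E3C9E2D5H


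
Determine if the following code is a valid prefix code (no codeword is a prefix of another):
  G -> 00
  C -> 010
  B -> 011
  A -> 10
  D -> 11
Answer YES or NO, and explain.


Checking each pair (does one codeword prefix another?):
  G='00' vs C='010': no prefix
  G='00' vs B='011': no prefix
  G='00' vs A='10': no prefix
  G='00' vs D='11': no prefix
  C='010' vs G='00': no prefix
  C='010' vs B='011': no prefix
  C='010' vs A='10': no prefix
  C='010' vs D='11': no prefix
  B='011' vs G='00': no prefix
  B='011' vs C='010': no prefix
  B='011' vs A='10': no prefix
  B='011' vs D='11': no prefix
  A='10' vs G='00': no prefix
  A='10' vs C='010': no prefix
  A='10' vs B='011': no prefix
  A='10' vs D='11': no prefix
  D='11' vs G='00': no prefix
  D='11' vs C='010': no prefix
  D='11' vs B='011': no prefix
  D='11' vs A='10': no prefix
No violation found over all pairs.

YES -- this is a valid prefix code. No codeword is a prefix of any other codeword.


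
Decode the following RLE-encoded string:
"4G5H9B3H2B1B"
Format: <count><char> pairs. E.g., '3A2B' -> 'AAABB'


Expanding each <count><char> pair:
  4G -> 'GGGG'
  5H -> 'HHHHH'
  9B -> 'BBBBBBBBB'
  3H -> 'HHH'
  2B -> 'BB'
  1B -> 'B'

Decoded = GGGGHHHHHBBBBBBBBBHHHBBB


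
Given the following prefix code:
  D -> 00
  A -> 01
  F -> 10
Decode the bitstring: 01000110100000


Decoding step by step:
Bits 01 -> A
Bits 00 -> D
Bits 01 -> A
Bits 10 -> F
Bits 10 -> F
Bits 00 -> D
Bits 00 -> D


Decoded message: ADAFFDD


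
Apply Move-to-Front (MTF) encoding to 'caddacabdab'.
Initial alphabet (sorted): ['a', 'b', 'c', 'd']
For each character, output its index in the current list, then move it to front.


MTF encoding:
'c': index 2 in ['a', 'b', 'c', 'd'] -> ['c', 'a', 'b', 'd']
'a': index 1 in ['c', 'a', 'b', 'd'] -> ['a', 'c', 'b', 'd']
'd': index 3 in ['a', 'c', 'b', 'd'] -> ['d', 'a', 'c', 'b']
'd': index 0 in ['d', 'a', 'c', 'b'] -> ['d', 'a', 'c', 'b']
'a': index 1 in ['d', 'a', 'c', 'b'] -> ['a', 'd', 'c', 'b']
'c': index 2 in ['a', 'd', 'c', 'b'] -> ['c', 'a', 'd', 'b']
'a': index 1 in ['c', 'a', 'd', 'b'] -> ['a', 'c', 'd', 'b']
'b': index 3 in ['a', 'c', 'd', 'b'] -> ['b', 'a', 'c', 'd']
'd': index 3 in ['b', 'a', 'c', 'd'] -> ['d', 'b', 'a', 'c']
'a': index 2 in ['d', 'b', 'a', 'c'] -> ['a', 'd', 'b', 'c']
'b': index 2 in ['a', 'd', 'b', 'c'] -> ['b', 'a', 'd', 'c']


Output: [2, 1, 3, 0, 1, 2, 1, 3, 3, 2, 2]


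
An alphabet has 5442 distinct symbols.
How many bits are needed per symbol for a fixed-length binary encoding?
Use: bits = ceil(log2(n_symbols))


log2(5442) = 12.4099
Bracket: 2^12 = 4096 < 5442 <= 2^13 = 8192
So ceil(log2(5442)) = 13

bits = ceil(log2(5442)) = ceil(12.4099) = 13 bits


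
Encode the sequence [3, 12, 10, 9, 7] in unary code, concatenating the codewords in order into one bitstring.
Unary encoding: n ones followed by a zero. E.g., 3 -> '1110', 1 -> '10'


Encode each number as n ones followed by a terminating 0:
  3 -> 1110 (4 bits)
  12 -> 1111111111110 (13 bits)
  10 -> 11111111110 (11 bits)
  9 -> 1111111110 (10 bits)
  7 -> 11111110 (8 bits)
Total length = 4 + 13 + 11 + 10 + 8 = 46 bits.

Unary([3, 12, 10, 9, 7]) = 1110111111111111011111111110111111111011111110 (46 bits)


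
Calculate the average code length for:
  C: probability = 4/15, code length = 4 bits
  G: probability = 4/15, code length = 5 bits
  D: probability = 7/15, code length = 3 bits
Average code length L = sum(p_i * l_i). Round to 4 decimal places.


Weighted contributions p_i * l_i:
  C: (4/15) * 4 = 16/15
  G: (4/15) * 5 = 20/15
  D: (7/15) * 3 = 21/15
Sum = (16 + 20 + 21)/15 = 57/15

L = 57/15 = 3.8000 bits/symbol


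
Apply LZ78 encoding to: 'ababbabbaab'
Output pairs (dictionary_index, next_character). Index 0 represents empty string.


LZ78 encoding steps:
Dictionary: {0: ''}
Step 1: w='' (idx 0), next='a' -> output (0, 'a'), add 'a' as idx 1
Step 2: w='' (idx 0), next='b' -> output (0, 'b'), add 'b' as idx 2
Step 3: w='a' (idx 1), next='b' -> output (1, 'b'), add 'ab' as idx 3
Step 4: w='b' (idx 2), next='a' -> output (2, 'a'), add 'ba' as idx 4
Step 5: w='b' (idx 2), next='b' -> output (2, 'b'), add 'bb' as idx 5
Step 6: w='a' (idx 1), next='a' -> output (1, 'a'), add 'aa' as idx 6
Step 7: w='b' (idx 2), end of input -> output (2, '')


Encoded: [(0, 'a'), (0, 'b'), (1, 'b'), (2, 'a'), (2, 'b'), (1, 'a'), (2, '')]


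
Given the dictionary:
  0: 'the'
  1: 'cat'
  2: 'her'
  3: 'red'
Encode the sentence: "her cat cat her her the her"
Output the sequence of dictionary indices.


Look up each word in the dictionary:
  'her' -> 2
  'cat' -> 1
  'cat' -> 1
  'her' -> 2
  'her' -> 2
  'the' -> 0
  'her' -> 2

Encoded: [2, 1, 1, 2, 2, 0, 2]


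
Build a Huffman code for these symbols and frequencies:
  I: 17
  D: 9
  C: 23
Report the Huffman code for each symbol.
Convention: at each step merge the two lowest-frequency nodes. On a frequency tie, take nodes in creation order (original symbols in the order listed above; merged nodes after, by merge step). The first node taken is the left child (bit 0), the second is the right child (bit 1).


Huffman tree construction:
Step 1: Merge D(9) + I(17) = 26
Step 2: Merge C(23) + (D+I)(26) = 49
Read each symbol's code off the tree from the root (left child = 0, right child = 1).

Codes:
  I: 11 (length 2)
  D: 10 (length 2)
  C: 0 (length 1)
Average code length: 75/49 = 1.5306 bits/symbol


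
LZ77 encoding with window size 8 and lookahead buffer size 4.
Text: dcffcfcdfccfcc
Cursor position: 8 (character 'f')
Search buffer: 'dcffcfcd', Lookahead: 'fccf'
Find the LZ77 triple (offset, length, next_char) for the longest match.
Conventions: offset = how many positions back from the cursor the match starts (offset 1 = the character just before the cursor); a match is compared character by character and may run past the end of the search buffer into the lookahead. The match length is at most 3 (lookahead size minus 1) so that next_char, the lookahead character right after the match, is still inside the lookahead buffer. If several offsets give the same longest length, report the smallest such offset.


Try each offset into the search buffer:
  offset=1 (pos 7, char 'd'): match length 0
  offset=2 (pos 6, char 'c'): match length 0
  offset=3 (pos 5, char 'f'): match length 2
  offset=4 (pos 4, char 'c'): match length 0
  offset=5 (pos 3, char 'f'): match length 2
  offset=6 (pos 2, char 'f'): match length 1
  offset=7 (pos 1, char 'c'): match length 0
  offset=8 (pos 0, char 'd'): match length 0
Longest match has length 2, found at offsets 3, 5; take the smallest, offset 3.
next_char = character at position 8 + 2 = 10 -> 'c'

Best match: offset=3, length=2 (matching 'fc' starting at position 5)
LZ77 triple: (3, 2, 'c')


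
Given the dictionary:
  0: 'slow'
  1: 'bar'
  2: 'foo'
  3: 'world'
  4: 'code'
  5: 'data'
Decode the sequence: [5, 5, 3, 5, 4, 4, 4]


Look up each index in the dictionary:
  5 -> 'data'
  5 -> 'data'
  3 -> 'world'
  5 -> 'data'
  4 -> 'code'
  4 -> 'code'
  4 -> 'code'

Decoded: "data data world data code code code"


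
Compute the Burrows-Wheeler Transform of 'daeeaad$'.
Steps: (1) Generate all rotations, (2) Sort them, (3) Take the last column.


Rotations (sorted):
  0: $daeeaad -> last char: d
  1: aad$daee -> last char: e
  2: ad$daeea -> last char: a
  3: aeeaad$d -> last char: d
  4: d$daeeaa -> last char: a
  5: daeeaad$ -> last char: $
  6: eaad$dae -> last char: e
  7: eeaad$da -> last char: a


BWT = deada$ea


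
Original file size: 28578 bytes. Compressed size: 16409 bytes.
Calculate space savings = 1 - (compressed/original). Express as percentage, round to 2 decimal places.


ratio = compressed/original = 16409/28578 = 0.574183
savings = 1 - ratio = 1 - 0.574183 = 0.425817
as a percentage: 0.425817 * 100 = 42.58%

Space savings = 1 - 16409/28578 = 42.58%


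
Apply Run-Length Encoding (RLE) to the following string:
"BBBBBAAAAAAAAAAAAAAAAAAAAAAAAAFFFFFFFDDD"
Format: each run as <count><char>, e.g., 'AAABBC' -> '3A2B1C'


Scanning runs left to right:
  i=0: run of 'B' x 5 -> '5B'
  i=5: run of 'A' x 25 -> '25A'
  i=30: run of 'F' x 7 -> '7F'
  i=37: run of 'D' x 3 -> '3D'

RLE = 5B25A7F3D
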